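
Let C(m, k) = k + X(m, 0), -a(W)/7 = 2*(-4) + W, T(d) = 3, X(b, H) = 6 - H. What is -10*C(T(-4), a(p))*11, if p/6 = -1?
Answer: -11440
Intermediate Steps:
p = -6 (p = 6*(-1) = -6)
a(W) = 56 - 7*W (a(W) = -7*(2*(-4) + W) = -7*(-8 + W) = 56 - 7*W)
C(m, k) = 6 + k (C(m, k) = k + (6 - 1*0) = k + (6 + 0) = k + 6 = 6 + k)
-10*C(T(-4), a(p))*11 = -10*(6 + (56 - 7*(-6)))*11 = -10*(6 + (56 + 42))*11 = -10*(6 + 98)*11 = -10*104*11 = -1040*11 = -11440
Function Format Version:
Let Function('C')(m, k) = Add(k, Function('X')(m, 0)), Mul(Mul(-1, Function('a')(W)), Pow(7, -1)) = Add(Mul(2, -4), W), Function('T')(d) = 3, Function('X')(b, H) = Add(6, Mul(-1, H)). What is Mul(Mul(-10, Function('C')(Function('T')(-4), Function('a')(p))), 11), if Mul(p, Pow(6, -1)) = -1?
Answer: -11440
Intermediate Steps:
p = -6 (p = Mul(6, -1) = -6)
Function('a')(W) = Add(56, Mul(-7, W)) (Function('a')(W) = Mul(-7, Add(Mul(2, -4), W)) = Mul(-7, Add(-8, W)) = Add(56, Mul(-7, W)))
Function('C')(m, k) = Add(6, k) (Function('C')(m, k) = Add(k, Add(6, Mul(-1, 0))) = Add(k, Add(6, 0)) = Add(k, 6) = Add(6, k))
Mul(Mul(-10, Function('C')(Function('T')(-4), Function('a')(p))), 11) = Mul(Mul(-10, Add(6, Add(56, Mul(-7, -6)))), 11) = Mul(Mul(-10, Add(6, Add(56, 42))), 11) = Mul(Mul(-10, Add(6, 98)), 11) = Mul(Mul(-10, 104), 11) = Mul(-1040, 11) = -11440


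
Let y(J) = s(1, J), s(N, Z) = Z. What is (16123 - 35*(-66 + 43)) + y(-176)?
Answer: 16752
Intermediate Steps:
y(J) = J
(16123 - 35*(-66 + 43)) + y(-176) = (16123 - 35*(-66 + 43)) - 176 = (16123 - 35*(-23)) - 176 = (16123 + 805) - 176 = 16928 - 176 = 16752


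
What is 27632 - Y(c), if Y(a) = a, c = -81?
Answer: 27713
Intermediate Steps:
27632 - Y(c) = 27632 - 1*(-81) = 27632 + 81 = 27713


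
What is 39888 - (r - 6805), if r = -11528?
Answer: 58221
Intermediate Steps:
39888 - (r - 6805) = 39888 - (-11528 - 6805) = 39888 - 1*(-18333) = 39888 + 18333 = 58221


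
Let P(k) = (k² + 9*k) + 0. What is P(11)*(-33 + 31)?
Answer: -440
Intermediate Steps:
P(k) = k² + 9*k
P(11)*(-33 + 31) = (11*(9 + 11))*(-33 + 31) = (11*20)*(-2) = 220*(-2) = -440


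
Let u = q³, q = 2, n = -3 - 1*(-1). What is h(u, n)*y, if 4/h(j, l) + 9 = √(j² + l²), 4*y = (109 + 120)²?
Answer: -471969/13 - 104882*√17/13 ≈ -69570.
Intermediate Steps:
n = -2 (n = -3 + 1 = -2)
y = 52441/4 (y = (109 + 120)²/4 = (¼)*229² = (¼)*52441 = 52441/4 ≈ 13110.)
u = 8 (u = 2³ = 8)
h(j, l) = 4/(-9 + √(j² + l²))
h(u, n)*y = (4/(-9 + √(8² + (-2)²)))*(52441/4) = (4/(-9 + √(64 + 4)))*(52441/4) = (4/(-9 + √68))*(52441/4) = (4/(-9 + 2*√17))*(52441/4) = 52441/(-9 + 2*√17)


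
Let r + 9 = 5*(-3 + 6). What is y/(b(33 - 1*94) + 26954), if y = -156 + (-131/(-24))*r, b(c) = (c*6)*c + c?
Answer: -493/196876 ≈ -0.0025041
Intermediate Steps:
r = 6 (r = -9 + 5*(-3 + 6) = -9 + 5*3 = -9 + 15 = 6)
b(c) = c + 6*c**2 (b(c) = (6*c)*c + c = 6*c**2 + c = c + 6*c**2)
y = -493/4 (y = -156 - 131/(-24)*6 = -156 - 131*(-1/24)*6 = -156 + (131/24)*6 = -156 + 131/4 = -493/4 ≈ -123.25)
y/(b(33 - 1*94) + 26954) = -493/(4*((33 - 1*94)*(1 + 6*(33 - 1*94)) + 26954)) = -493/(4*((33 - 94)*(1 + 6*(33 - 94)) + 26954)) = -493/(4*(-61*(1 + 6*(-61)) + 26954)) = -493/(4*(-61*(1 - 366) + 26954)) = -493/(4*(-61*(-365) + 26954)) = -493/(4*(22265 + 26954)) = -493/4/49219 = -493/4*1/49219 = -493/196876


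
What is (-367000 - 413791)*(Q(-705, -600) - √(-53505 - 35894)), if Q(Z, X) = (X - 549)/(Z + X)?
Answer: -299042953/435 + 780791*I*√89399 ≈ -6.8746e+5 + 2.3345e+8*I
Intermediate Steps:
Q(Z, X) = (-549 + X)/(X + Z)
(-367000 - 413791)*(Q(-705, -600) - √(-53505 - 35894)) = (-367000 - 413791)*((-549 - 600)/(-600 - 705) - √(-53505 - 35894)) = -780791*(-1149/(-1305) - √(-89399)) = -780791*(-1/1305*(-1149) - I*√89399) = -780791*(383/435 - I*√89399) = -299042953/435 + 780791*I*√89399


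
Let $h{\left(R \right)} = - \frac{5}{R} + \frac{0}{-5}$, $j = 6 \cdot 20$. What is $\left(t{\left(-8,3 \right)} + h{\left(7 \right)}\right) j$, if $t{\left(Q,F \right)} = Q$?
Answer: $- \frac{7320}{7} \approx -1045.7$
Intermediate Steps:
$j = 120$
$h{\left(R \right)} = - \frac{5}{R}$ ($h{\left(R \right)} = - \frac{5}{R} + 0 \left(- \frac{1}{5}\right) = - \frac{5}{R} + 0 = - \frac{5}{R}$)
$\left(t{\left(-8,3 \right)} + h{\left(7 \right)}\right) j = \left(-8 - \frac{5}{7}\right) 120 = \left(- \frac{61}{7}\right) 120 = - \frac{7320}{7}$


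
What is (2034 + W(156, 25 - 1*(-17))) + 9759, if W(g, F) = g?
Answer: 11949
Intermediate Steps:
(2034 + W(156, 25 - 1*(-17))) + 9759 = (2034 + 156) + 9759 = 2190 + 9759 = 11949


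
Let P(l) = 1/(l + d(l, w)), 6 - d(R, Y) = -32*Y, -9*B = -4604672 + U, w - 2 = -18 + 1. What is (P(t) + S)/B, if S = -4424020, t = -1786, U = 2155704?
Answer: -89984566809/5534667680 ≈ -16.258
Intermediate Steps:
w = -15 (w = 2 + (-18 + 1) = 2 - 17 = -15)
B = 2448968/9 (B = -(-4604672 + 2155704)/9 = -⅑*(-2448968) = 2448968/9 ≈ 2.7211e+5)
d(R, Y) = 6 + 32*Y (d(R, Y) = 6 - (-32)*Y = 6 + 32*Y)
P(l) = 1/(-474 + l) (P(l) = 1/(l + (6 + 32*(-15))) = 1/(l + (6 - 480)) = 1/(l - 474) = 1/(-474 + l))
(P(t) + S)/B = (1/(-474 - 1786) - 4424020)/(2448968/9) = (1/(-2260) - 4424020)*(9/2448968) = (-1/2260 - 4424020)*(9/2448968) = -9998285201/2260*9/2448968 = -89984566809/5534667680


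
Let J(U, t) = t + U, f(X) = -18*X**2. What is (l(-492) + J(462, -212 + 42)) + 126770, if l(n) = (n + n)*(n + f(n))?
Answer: 4288048758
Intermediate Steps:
J(U, t) = U + t
l(n) = 2*n*(n - 18*n**2) (l(n) = (n + n)*(n - 18*n**2) = (2*n)*(n - 18*n**2) = 2*n*(n - 18*n**2))
(l(-492) + J(462, -212 + 42)) + 126770 = ((-492)**2*(2 - 36*(-492)) + (462 + (-212 + 42))) + 126770 = (242064*(2 + 17712) + (462 - 170)) + 126770 = (242064*17714 + 292) + 126770 = (4287921696 + 292) + 126770 = 4287921988 + 126770 = 4288048758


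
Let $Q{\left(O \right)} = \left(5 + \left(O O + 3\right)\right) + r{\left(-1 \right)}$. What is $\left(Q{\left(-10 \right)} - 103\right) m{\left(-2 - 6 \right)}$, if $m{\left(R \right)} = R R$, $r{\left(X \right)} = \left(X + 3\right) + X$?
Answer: $384$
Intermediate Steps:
$r{\left(X \right)} = 3 + 2 X$ ($r{\left(X \right)} = \left(3 + X\right) + X = 3 + 2 X$)
$Q{\left(O \right)} = 9 + O^{2}$ ($Q{\left(O \right)} = \left(5 + \left(O O + 3\right)\right) + \left(3 + 2 \left(-1\right)\right) = \left(5 + \left(O^{2} + 3\right)\right) + \left(3 - 2\right) = \left(5 + \left(3 + O^{2}\right)\right) + 1 = \left(8 + O^{2}\right) + 1 = 9 + O^{2}$)
$m{\left(R \right)} = R^{2}$
$\left(Q{\left(-10 \right)} - 103\right) m{\left(-2 - 6 \right)} = \left(\left(9 + \left(-10\right)^{2}\right) - 103\right) \left(-2 - 6\right)^{2} = \left(\left(9 + 100\right) - 103\right) \left(-2 - 6\right)^{2} = \left(109 - 103\right) \left(-8\right)^{2} = 6 \cdot 64 = 384$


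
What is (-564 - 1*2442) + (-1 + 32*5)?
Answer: -2847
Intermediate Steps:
(-564 - 1*2442) + (-1 + 32*5) = (-564 - 2442) + (-1 + 160) = -3006 + 159 = -2847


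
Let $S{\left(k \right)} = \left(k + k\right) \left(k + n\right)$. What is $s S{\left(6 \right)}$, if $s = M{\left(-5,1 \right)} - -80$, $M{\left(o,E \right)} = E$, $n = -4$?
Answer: $1944$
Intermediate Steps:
$s = 81$ ($s = 1 - -80 = 1 + 80 = 81$)
$S{\left(k \right)} = 2 k \left(-4 + k\right)$ ($S{\left(k \right)} = \left(k + k\right) \left(k - 4\right) = 2 k \left(-4 + k\right)$)
$s S{\left(6 \right)} = 81 \cdot 2 \cdot 6 \left(-4 + 6\right) = 81 \cdot 2 \cdot 6 \cdot 2 = 81 \cdot 24 = 1944$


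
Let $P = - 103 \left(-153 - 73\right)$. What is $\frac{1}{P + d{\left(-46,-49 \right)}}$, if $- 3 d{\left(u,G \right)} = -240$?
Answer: $\frac{1}{23358} \approx 4.2812 \cdot 10^{-5}$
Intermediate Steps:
$d{\left(u,G \right)} = 80$ ($d{\left(u,G \right)} = \left(- \frac{1}{3}\right) \left(-240\right) = 80$)
$P = 23278$ ($P = - 103 \left(-153 - 73\right) = \left(-103\right) \left(-226\right) = 23278$)
$\frac{1}{P + d{\left(-46,-49 \right)}} = \frac{1}{23278 + 80} = \frac{1}{23358}$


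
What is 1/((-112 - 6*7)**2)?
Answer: 1/23716 ≈ 4.2166e-5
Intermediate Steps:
1/((-112 - 6*7)**2) = 1/((-112 - 42)**2) = 1/((-154)**2) = 1/23716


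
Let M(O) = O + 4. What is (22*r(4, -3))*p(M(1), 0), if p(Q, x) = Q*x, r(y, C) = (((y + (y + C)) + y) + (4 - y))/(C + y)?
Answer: 0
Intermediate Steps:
M(O) = 4 + O
r(y, C) = (4 + C + 2*y)/(C + y) (r(y, C) = (((y + (C + y)) + y) + (4 - y))/(C + y) = (((C + 2*y) + y) + (4 - y))/(C + y) = ((C + 3*y) + (4 - y))/(C + y) = (4 + C + 2*y)/(C + y))
(22*r(4, -3))*p(M(1), 0) = (22*((4 - 3 + 2*4)/(-3 + 4)))*((4 + 1)*0) = (22*((4 - 3 + 8)/1))*(5*0) = (22*(1*9))*0 = (22*9)*0 = 198*0 = 0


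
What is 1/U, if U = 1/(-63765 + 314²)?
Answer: 34831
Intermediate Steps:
U = 1/34831 (U = 1/(-63765 + 98596) = 1/34831 ≈ 2.8710e-5)
1/U = 1/(1/34831) = 34831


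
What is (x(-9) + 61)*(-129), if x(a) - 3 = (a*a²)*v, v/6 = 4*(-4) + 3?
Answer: -7343454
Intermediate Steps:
v = -78 (v = 6*(4*(-4) + 3) = 6*(-16 + 3) = 6*(-13) = -78)
x(a) = 3 - 78*a³ (x(a) = 3 + (a*a²)*(-78) = 3 + a³*(-78) = 3 - 78*a³)
(x(-9) + 61)*(-129) = ((3 - 78*(-9)³) + 61)*(-129) = ((3 - 78*(-729)) + 61)*(-129) = ((3 + 56862) + 61)*(-129) = (56865 + 61)*(-129) = 56926*(-129) = -7343454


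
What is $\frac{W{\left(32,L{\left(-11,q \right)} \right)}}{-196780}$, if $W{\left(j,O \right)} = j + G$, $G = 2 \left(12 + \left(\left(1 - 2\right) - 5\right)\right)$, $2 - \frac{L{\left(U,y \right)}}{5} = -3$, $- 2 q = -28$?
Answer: $- \frac{11}{49195} \approx -0.0002236$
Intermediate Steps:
$q = 14$ ($q = \left(- \frac{1}{2}\right) \left(-28\right) = 14$)
$L{\left(U,y \right)} = 25$ ($L{\left(U,y \right)} = 10 - -15 = 10 + 15 = 25$)
$G = 12$ ($G = 2 \left(12 - 6\right) = 2 \cdot 6 = 12$)
$W{\left(j,O \right)} = 12 + j$ ($W{\left(j,O \right)} = j + 12 = 12 + j$)
$\frac{W{\left(32,L{\left(-11,q \right)} \right)}}{-196780} = \frac{12 + 32}{-196780} = 44 \left(- \frac{1}{196780}\right) = - \frac{11}{49195}$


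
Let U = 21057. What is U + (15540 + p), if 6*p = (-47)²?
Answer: 221791/6 ≈ 36965.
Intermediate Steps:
p = 2209/6 (p = (⅙)*(-47)² = (⅙)*2209 = 2209/6 ≈ 368.17)
U + (15540 + p) = 21057 + (15540 + 2209/6) = 21057 + 95449/6 = 221791/6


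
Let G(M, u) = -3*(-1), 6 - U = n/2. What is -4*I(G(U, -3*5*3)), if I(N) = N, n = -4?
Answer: -12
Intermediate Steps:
U = 8 (U = 6 - (-4)/2 = 6 - 1*(-2) = 6 + 2 = 8)
G(M, u) = 3
-4*I(G(U, -3*5*3)) = -4*3 = -12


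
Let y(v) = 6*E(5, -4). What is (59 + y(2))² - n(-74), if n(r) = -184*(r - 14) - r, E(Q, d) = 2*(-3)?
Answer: -15737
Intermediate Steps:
E(Q, d) = -6
y(v) = -36 (y(v) = 6*(-6) = -36)
n(r) = 2576 - 185*r (n(r) = -184*(-14 + r) - r = (2576 - 184*r) - r = 2576 - 185*r)
(59 + y(2))² - n(-74) = (59 - 36)² - (2576 - 185*(-74)) = 23² - (2576 + 13690) = 529 - 1*16266 = 529 - 16266 = -15737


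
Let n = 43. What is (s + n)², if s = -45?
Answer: 4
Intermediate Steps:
(s + n)² = (-45 + 43)² = (-2)² = 4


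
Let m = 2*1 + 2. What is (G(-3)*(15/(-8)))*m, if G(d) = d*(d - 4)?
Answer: -315/2 ≈ -157.50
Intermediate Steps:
G(d) = d*(-4 + d)
m = 4 (m = 2 + 2 = 4)
(G(-3)*(15/(-8)))*m = ((-3*(-4 - 3))*(15/(-8)))*4 = ((-3*(-7))*(15*(-⅛)))*4 = (21*(-15/8))*4 = -315/8*4 = -315/2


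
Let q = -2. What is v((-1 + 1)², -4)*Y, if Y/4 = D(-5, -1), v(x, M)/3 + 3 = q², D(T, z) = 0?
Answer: 0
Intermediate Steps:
v(x, M) = 3 (v(x, M) = -9 + 3*(-2)² = -9 + 3*4 = -9 + 12 = 3)
Y = 0 (Y = 4*0 = 0)
v((-1 + 1)², -4)*Y = 3*0 = 0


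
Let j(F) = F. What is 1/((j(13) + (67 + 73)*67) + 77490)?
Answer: 1/86883 ≈ 1.1510e-5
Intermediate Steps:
1/((j(13) + (67 + 73)*67) + 77490) = 1/((13 + (67 + 73)*67) + 77490) = 1/((13 + 140*67) + 77490) = 1/((13 + 9380) + 77490) = 1/(9393 + 77490) = 1/86883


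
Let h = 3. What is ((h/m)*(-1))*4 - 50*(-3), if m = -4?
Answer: 153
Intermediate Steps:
((h/m)*(-1))*4 - 50*(-3) = ((3/(-4))*(-1))*4 - 50*(-3) = ((3*(-¼))*(-1))*4 + 150 = -¾*(-1)*4 + 150 = (¾)*4 + 150 = 3 + 150 = 153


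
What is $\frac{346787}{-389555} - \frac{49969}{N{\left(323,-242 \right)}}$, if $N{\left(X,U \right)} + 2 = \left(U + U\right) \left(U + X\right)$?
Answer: $\frac{5869542673}{15272893330} \approx 0.38431$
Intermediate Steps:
$N{\left(X,U \right)} = -2 + 2 U \left(U + X\right)$ ($N{\left(X,U \right)} = -2 + \left(U + U\right) \left(U + X\right) = -2 + 2 U \left(U + X\right)$)
$\frac{346787}{-389555} - \frac{49969}{N{\left(323,-242 \right)}} = \frac{346787}{-389555} - \frac{49969}{-2 + 2 \left(-242\right)^{2} + 2 \left(-242\right) 323} = 346787 \left(- \frac{1}{389555}\right) - \frac{49969}{-2 + 2 \cdot 58564 - 156332} = - \frac{346787}{389555} - \frac{49969}{-2 + 117128 - 156332} = - \frac{346787}{389555} - \frac{49969}{-39206} = - \frac{346787}{389555} - - \frac{49969}{39206} = - \frac{346787}{389555} + \frac{49969}{39206} = \frac{5869542673}{15272893330}$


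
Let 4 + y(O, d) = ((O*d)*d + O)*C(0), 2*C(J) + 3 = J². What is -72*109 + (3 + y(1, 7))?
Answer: -7924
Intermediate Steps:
C(J) = -3/2 + J²/2
y(O, d) = -4 - 3*O/2 - 3*O*d²/2 (y(O, d) = -4 + ((O*d)*d + O)*(-3/2 + (½)*0²) = -4 + (O*d² + O)*(-3/2 + (½)*0) = -4 + (O + O*d²)*(-3/2 + 0) = -4 + (O + O*d²)*(-3/2) = -4 + (-3*O/2 - 3*O*d²/2) = -4 - 3*O/2 - 3*O*d²/2)
-72*109 + (3 + y(1, 7)) = -72*109 + (3 + (-4 - 3/2*1 - 3/2*1*7²)) = -7848 + (3 + (-4 - 3/2 - 3/2*1*49)) = -7848 + (3 + (-4 - 3/2 - 147/2)) = -7848 + (3 - 79) = -7848 - 76 = -7924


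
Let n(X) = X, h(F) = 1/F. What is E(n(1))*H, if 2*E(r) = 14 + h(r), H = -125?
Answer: -1875/2 ≈ -937.50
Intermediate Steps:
E(r) = 7 + 1/(2*r) (E(r) = (14 + 1/r)/2 = 7 + 1/(2*r))
E(n(1))*H = (7 + (½)/1)*(-125) = (7 + (½)*1)*(-125) = (7 + ½)*(-125) = (15/2)*(-125) = -1875/2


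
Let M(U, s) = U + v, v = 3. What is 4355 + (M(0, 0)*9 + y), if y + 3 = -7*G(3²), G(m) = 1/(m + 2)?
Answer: 48162/11 ≈ 4378.4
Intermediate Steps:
G(m) = 1/(2 + m)
M(U, s) = 3 + U (M(U, s) = U + 3 = 3 + U)
y = -40/11 (y = -3 - 7/(2 + 3²) = -3 - 7/(2 + 9) = -3 - 7/11 = -40/11 ≈ -3.6364)
4355 + (M(0, 0)*9 + y) = 4355 + ((3 + 0)*9 - 40/11) = 4355 + (3*9 - 40/11) = 4355 + (27 - 40/11) = 4355 + 257/11 = 48162/11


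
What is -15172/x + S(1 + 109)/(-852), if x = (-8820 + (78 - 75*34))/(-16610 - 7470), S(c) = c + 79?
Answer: -25939442809/801732 ≈ -32354.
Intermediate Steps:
S(c) = 79 + c
x = 2823/6020 (x = (-8820 + (78 - 2550))/(-24080) = (-8820 - 2472)*(-1/24080) = -11292*(-1/24080) = 2823/6020 ≈ 0.46894)
-15172/x + S(1 + 109)/(-852) = -15172/2823/6020 + (79 + (1 + 109))/(-852) = -15172*6020/2823 + (79 + 110)*(-1/852) = -91335440/2823 + 189*(-1/852) = -91335440/2823 - 63/284 = -25939442809/801732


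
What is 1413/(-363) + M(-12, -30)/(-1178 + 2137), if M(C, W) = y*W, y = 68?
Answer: -698529/116039 ≈ -6.0198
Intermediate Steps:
M(C, W) = 68*W
1413/(-363) + M(-12, -30)/(-1178 + 2137) = 1413/(-363) + (68*(-30))/(-1178 + 2137) = 1413*(-1/363) - 2040/959 = -471/121 - 2040*1/959 = -471/121 - 2040/959 = -698529/116039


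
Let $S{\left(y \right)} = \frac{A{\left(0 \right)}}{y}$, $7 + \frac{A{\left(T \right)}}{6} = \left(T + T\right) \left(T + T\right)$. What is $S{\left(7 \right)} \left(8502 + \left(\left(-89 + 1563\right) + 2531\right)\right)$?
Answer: $-75042$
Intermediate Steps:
$A{\left(T \right)} = -42 + 24 T^{2}$ ($A{\left(T \right)} = -42 + 6 \left(T + T\right) \left(T + T\right) = -42 + 6 \cdot 2 T 2 T = -42 + 6 \cdot 4 T^{2} = -42 + 24 T^{2}$)
$S{\left(y \right)} = - \frac{42}{y}$ ($S{\left(y \right)} = \frac{-42 + 24 \cdot 0^{2}}{y} = \frac{-42 + 24 \cdot 0}{y} = \frac{-42 + 0}{y} = - \frac{42}{y}$)
$S{\left(7 \right)} \left(8502 + \left(\left(-89 + 1563\right) + 2531\right)\right) = - \frac{42}{7} \left(8502 + \left(\left(-89 + 1563\right) + 2531\right)\right) = \left(-42\right) \frac{1}{7} \left(8502 + \left(1474 + 2531\right)\right) = - 6 \left(8502 + 4005\right) = \left(-6\right) 12507 = -75042$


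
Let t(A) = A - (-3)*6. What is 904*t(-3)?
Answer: 13560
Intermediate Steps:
t(A) = 18 + A (t(A) = A - 1*(-18) = A + 18 = 18 + A)
904*t(-3) = 904*(18 - 3) = 904*15 = 13560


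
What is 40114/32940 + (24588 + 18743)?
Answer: 713681627/16470 ≈ 43332.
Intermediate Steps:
40114/32940 + (24588 + 18743) = 40114*(1/32940) + 43331 = 20057/16470 + 43331 = 713681627/16470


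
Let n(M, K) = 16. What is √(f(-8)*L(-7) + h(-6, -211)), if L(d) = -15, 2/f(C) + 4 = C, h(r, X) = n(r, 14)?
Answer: √74/2 ≈ 4.3012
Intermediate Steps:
h(r, X) = 16
f(C) = 2/(-4 + C)
√(f(-8)*L(-7) + h(-6, -211)) = √((2/(-4 - 8))*(-15) + 16) = √((2/(-12))*(-15) + 16) = √((2*(-1/12))*(-15) + 16) = √(-⅙*(-15) + 16) = √(5/2 + 16) = √(37/2) = √74/2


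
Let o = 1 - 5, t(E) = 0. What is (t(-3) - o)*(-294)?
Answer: -1176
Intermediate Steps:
o = -4
(t(-3) - o)*(-294) = (0 - 1*(-4))*(-294) = (0 + 4)*(-294) = 4*(-294) = -1176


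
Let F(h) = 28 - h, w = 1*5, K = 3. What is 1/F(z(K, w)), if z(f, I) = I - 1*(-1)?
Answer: 1/22 ≈ 0.045455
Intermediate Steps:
w = 5
z(f, I) = 1 + I (z(f, I) = I + 1 = 1 + I)
1/F(z(K, w)) = 1/(28 - (1 + 5)) = 1/(28 - 1*6) = 1/(28 - 6) = 1/22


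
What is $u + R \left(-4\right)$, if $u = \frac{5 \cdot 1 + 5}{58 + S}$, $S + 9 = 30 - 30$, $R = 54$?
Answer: $- \frac{10574}{49} \approx -215.8$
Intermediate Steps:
$S = -9$ ($S = -9 + \left(30 - 30\right) = -9 + 0 = -9$)
$u = \frac{10}{49}$ ($u = \frac{5 \cdot 1 + 5}{58 - 9} = \frac{5 + 5}{49} = 10 \cdot \frac{1}{49} = \frac{10}{49} \approx 0.20408$)
$u + R \left(-4\right) = \frac{10}{49} + 54 \left(-4\right) = \frac{10}{49} - 216 = - \frac{10574}{49}$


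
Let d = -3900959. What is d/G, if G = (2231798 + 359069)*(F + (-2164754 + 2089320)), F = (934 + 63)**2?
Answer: -3900959/2379905654525 ≈ -1.6391e-6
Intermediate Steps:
F = 994009 (F = 997**2 = 994009)
G = 2379905654525 (G = (2231798 + 359069)*(994009 + (-2164754 + 2089320)) = 2590867*(994009 - 75434) = 2590867*918575 = 2379905654525)
d/G = -3900959/2379905654525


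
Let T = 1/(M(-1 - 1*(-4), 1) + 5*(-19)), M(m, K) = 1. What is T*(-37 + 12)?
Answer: 25/94 ≈ 0.26596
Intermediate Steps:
T = -1/94 (T = 1/(1 + 5*(-19)) = 1/(1 - 95) = 1/(-94) = -1/94 ≈ -0.010638)
T*(-37 + 12) = -(-37 + 12)/94 = -1/94*(-25) = 25/94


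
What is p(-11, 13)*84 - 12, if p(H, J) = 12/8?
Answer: 114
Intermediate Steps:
p(H, J) = 3/2 (p(H, J) = 12*(⅛) = 3/2)
p(-11, 13)*84 - 12 = (3/2)*84 - 12 = 126 - 12 = 114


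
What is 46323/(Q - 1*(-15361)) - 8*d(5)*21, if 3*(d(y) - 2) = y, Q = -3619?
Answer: -2395583/3914 ≈ -612.05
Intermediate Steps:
d(y) = 2 + y/3
46323/(Q - 1*(-15361)) - 8*d(5)*21 = 46323/(-3619 - 1*(-15361)) - 8*(2 + (⅓)*5)*21 = 46323/(-3619 + 15361) - 8*(2 + 5/3)*21 = 46323/11742 - 8*11/3*21 = 46323*(1/11742) - 88/3*21 = 15441/3914 - 616 = -2395583/3914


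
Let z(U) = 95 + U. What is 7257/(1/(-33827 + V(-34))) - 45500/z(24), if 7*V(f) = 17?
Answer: -29210370368/119 ≈ -2.4547e+8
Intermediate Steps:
V(f) = 17/7 (V(f) = (⅐)*17 = 17/7)
7257/(1/(-33827 + V(-34))) - 45500/z(24) = 7257/(1/(-33827 + 17/7)) - 45500/(95 + 24) = 7257/(1/(-236772/7)) - 45500/119 = 7257/(-7/236772) - 45500*1/119 = 7257*(-236772/7) - 6500/17 = -1718254404/7 - 6500/17 = -29210370368/119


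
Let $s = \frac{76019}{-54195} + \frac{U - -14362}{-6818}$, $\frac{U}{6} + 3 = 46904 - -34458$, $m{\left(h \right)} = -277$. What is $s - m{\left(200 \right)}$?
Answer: $\frac{5328554722}{26392965} \approx 201.89$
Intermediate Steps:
$U = 488154$ ($U = -18 + 6 \left(46904 - -34458\right) = -18 + 6 \left(46904 + 34458\right) = -18 + 6 \cdot 81362 = -18 + 488172 = 488154$)
$s = - \frac{1982296583}{26392965}$ ($s = \frac{76019}{-54195} + \frac{488154 - -14362}{-6818} = 76019 \left(- \frac{1}{54195}\right) + \left(488154 + 14362\right) \left(- \frac{1}{6818}\right) = - \frac{76019}{54195} + 502516 \left(- \frac{1}{6818}\right) = - \frac{76019}{54195} - \frac{35894}{487} = - \frac{1982296583}{26392965} \approx -75.107$)
$s - m{\left(200 \right)} = - \frac{1982296583}{26392965} - -277 = - \frac{1982296583}{26392965} + 277 = \frac{5328554722}{26392965}$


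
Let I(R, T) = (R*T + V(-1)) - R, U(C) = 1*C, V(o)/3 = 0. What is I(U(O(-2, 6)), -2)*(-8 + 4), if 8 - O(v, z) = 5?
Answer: 36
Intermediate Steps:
V(o) = 0 (V(o) = 3*0 = 0)
O(v, z) = 3 (O(v, z) = 8 - 1*5 = 8 - 5 = 3)
U(C) = C
I(R, T) = -R + R*T (I(R, T) = (R*T + 0) - R = R*T - R = -R + R*T)
I(U(O(-2, 6)), -2)*(-8 + 4) = (3*(-1 - 2))*(-8 + 4) = (3*(-3))*(-4) = -9*(-4) = 36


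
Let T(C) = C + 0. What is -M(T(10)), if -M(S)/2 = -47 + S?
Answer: -74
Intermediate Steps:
T(C) = C
M(S) = 94 - 2*S (M(S) = -2*(-47 + S) = 94 - 2*S)
-M(T(10)) = -(94 - 2*10) = -(94 - 20) = -1*74 = -74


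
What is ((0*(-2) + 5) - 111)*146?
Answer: -15476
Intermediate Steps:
((0*(-2) + 5) - 111)*146 = ((0 + 5) - 111)*146 = (5 - 111)*146 = -106*146 = -15476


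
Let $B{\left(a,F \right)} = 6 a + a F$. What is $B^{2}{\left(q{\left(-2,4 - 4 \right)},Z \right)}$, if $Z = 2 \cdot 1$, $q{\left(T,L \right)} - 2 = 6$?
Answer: $4096$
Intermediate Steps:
$q{\left(T,L \right)} = 8$ ($q{\left(T,L \right)} = 2 + 6 = 8$)
$Z = 2$
$B{\left(a,F \right)} = 6 a + F a$
$B^{2}{\left(q{\left(-2,4 - 4 \right)},Z \right)} = \left(8 \left(6 + 2\right)\right)^{2} = \left(8 \cdot 8\right)^{2} = 64^{2} = 4096$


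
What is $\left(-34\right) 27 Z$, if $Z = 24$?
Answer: $-22032$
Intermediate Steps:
$\left(-34\right) 27 Z = \left(-34\right) 27 \cdot 24 = \left(-918\right) 24 = -22032$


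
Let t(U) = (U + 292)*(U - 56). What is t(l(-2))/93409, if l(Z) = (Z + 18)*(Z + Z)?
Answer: -27360/93409 ≈ -0.29291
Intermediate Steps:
l(Z) = 2*Z*(18 + Z) (l(Z) = (18 + Z)*(2*Z) = 2*Z*(18 + Z))
t(U) = (-56 + U)*(292 + U) (t(U) = (292 + U)*(-56 + U) = (-56 + U)*(292 + U))
t(l(-2))/93409 = (-16352 + (2*(-2)*(18 - 2))**2 + 236*(2*(-2)*(18 - 2)))/93409 = (-16352 + (2*(-2)*16)**2 + 236*(2*(-2)*16))*(1/93409) = (-16352 + (-64)**2 + 236*(-64))*(1/93409) = (-16352 + 4096 - 15104)*(1/93409) = -27360*1/93409 = -27360/93409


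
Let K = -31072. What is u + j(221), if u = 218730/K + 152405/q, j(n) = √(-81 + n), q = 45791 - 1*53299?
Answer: -797219125/29161072 + 2*√35 ≈ -15.506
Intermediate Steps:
q = -7508 (q = 45791 - 53299 = -7508)
u = -797219125/29161072 (u = 218730/(-31072) + 152405/(-7508) = 218730*(-1/31072) + 152405*(-1/7508) = -109365/15536 - 152405/7508 = -797219125/29161072 ≈ -27.338)
u + j(221) = -797219125/29161072 + √(-81 + 221) = -797219125/29161072 + √140 = -797219125/29161072 + 2*√35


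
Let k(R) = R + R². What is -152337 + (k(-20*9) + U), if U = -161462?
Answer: -281579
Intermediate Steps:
-152337 + (k(-20*9) + U) = -152337 + ((-20*9)*(1 - 20*9) - 161462) = -152337 + (-180*(1 - 180) - 161462) = -152337 + (-180*(-179) - 161462) = -152337 + (32220 - 161462) = -152337 - 129242 = -281579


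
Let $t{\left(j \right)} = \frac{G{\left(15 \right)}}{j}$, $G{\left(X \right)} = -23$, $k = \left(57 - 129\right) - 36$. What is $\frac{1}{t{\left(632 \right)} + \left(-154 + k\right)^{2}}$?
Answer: $\frac{632}{43382985} \approx 1.4568 \cdot 10^{-5}$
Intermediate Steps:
$k = -108$ ($k = -72 - 36 = -108$)
$t{\left(j \right)} = - \frac{23}{j}$
$\frac{1}{t{\left(632 \right)} + \left(-154 + k\right)^{2}} = \frac{1}{- \frac{23}{632} + \left(-154 - 108\right)^{2}} = \frac{1}{\left(-23\right) \frac{1}{632} + \left(-262\right)^{2}} = \frac{1}{- \frac{23}{632} + 68644} = \frac{1}{\frac{43382985}{632}} = \frac{632}{43382985}$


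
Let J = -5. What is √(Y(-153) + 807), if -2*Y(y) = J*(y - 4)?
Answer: √1658/2 ≈ 20.359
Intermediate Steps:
Y(y) = -10 + 5*y/2 (Y(y) = -(-5)*(y - 4)/2 = -(-5)*(-4 + y)/2 = -(20 - 5*y)/2 = -10 + 5*y/2)
√(Y(-153) + 807) = √((-10 + (5/2)*(-153)) + 807) = √((-10 - 765/2) + 807) = √(-785/2 + 807) = √(829/2) = √1658/2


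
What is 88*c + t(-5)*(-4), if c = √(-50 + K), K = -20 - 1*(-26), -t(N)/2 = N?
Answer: -40 + 176*I*√11 ≈ -40.0 + 583.73*I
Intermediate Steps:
t(N) = -2*N
K = 6 (K = -20 + 26 = 6)
c = 2*I*√11 (c = √(-50 + 6) = √(-44) = 2*I*√11 ≈ 6.6332*I)
88*c + t(-5)*(-4) = 88*(2*I*√11) - 2*(-5)*(-4) = 176*I*√11 + 10*(-4) = 176*I*√11 - 40 = -40 + 176*I*√11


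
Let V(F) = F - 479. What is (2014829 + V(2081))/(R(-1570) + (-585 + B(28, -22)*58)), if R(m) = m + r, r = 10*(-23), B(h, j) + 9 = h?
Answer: -2016431/1283 ≈ -1571.7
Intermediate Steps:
B(h, j) = -9 + h
r = -230
V(F) = -479 + F
R(m) = -230 + m (R(m) = m - 230 = -230 + m)
(2014829 + V(2081))/(R(-1570) + (-585 + B(28, -22)*58)) = (2014829 + (-479 + 2081))/((-230 - 1570) + (-585 + (-9 + 28)*58)) = (2014829 + 1602)/(-1800 + (-585 + 19*58)) = 2016431/(-1800 + (-585 + 1102)) = 2016431/(-1800 + 517) = 2016431/(-1283) = 2016431*(-1/1283) = -2016431/1283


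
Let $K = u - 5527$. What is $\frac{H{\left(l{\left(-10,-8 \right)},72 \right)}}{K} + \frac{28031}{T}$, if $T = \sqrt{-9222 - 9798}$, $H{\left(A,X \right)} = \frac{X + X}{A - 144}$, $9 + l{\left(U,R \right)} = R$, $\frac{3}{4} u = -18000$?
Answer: $\frac{144}{4753847} - \frac{28031 i \sqrt{4755}}{9510} \approx 3.0291 \cdot 10^{-5} - 203.25 i$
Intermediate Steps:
$u = -24000$ ($u = \frac{4}{3} \left(-18000\right) = -24000$)
$l{\left(U,R \right)} = -9 + R$
$H{\left(A,X \right)} = \frac{2 X}{-144 + A}$
$K = -29527$ ($K = -24000 - 5527 = -29527$)
$T = 2 i \sqrt{4755}$ ($T = \sqrt{-19020} = 2 i \sqrt{4755} \approx 137.91 i$)
$\frac{H{\left(l{\left(-10,-8 \right)},72 \right)}}{K} + \frac{28031}{T} = \frac{2 \cdot 72 \frac{1}{-144 - 17}}{-29527} + \frac{28031}{2 i \sqrt{4755}} = 2 \cdot 72 \frac{1}{-144 - 17} \left(- \frac{1}{29527}\right) + 28031 \left(- \frac{i \sqrt{4755}}{9510}\right) = 2 \cdot 72 \frac{1}{-161} \left(- \frac{1}{29527}\right) - \frac{28031 i \sqrt{4755}}{9510} = 2 \cdot 72 \left(- \frac{1}{161}\right) \left(- \frac{1}{29527}\right) - \frac{28031 i \sqrt{4755}}{9510} = \left(- \frac{144}{161}\right) \left(- \frac{1}{29527}\right) - \frac{28031 i \sqrt{4755}}{9510} = \frac{144}{4753847} - \frac{28031 i \sqrt{4755}}{9510}$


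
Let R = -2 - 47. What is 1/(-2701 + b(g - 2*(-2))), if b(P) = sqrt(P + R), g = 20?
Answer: -2701/7295426 - 5*I/7295426 ≈ -0.00037023 - 6.8536e-7*I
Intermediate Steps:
R = -49
b(P) = sqrt(-49 + P) (b(P) = sqrt(P - 49) = sqrt(-49 + P))
1/(-2701 + b(g - 2*(-2))) = 1/(-2701 + sqrt(-49 + (20 - 2*(-2)))) = 1/(-2701 + sqrt(-49 + (20 + 4))) = 1/(-2701 + sqrt(-49 + 24)) = 1/(-2701 + sqrt(-25)) = 1/(-2701 + 5*I) = (-2701 - 5*I)/7295426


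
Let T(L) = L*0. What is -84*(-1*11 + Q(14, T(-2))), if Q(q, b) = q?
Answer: -252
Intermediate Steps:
T(L) = 0
-84*(-1*11 + Q(14, T(-2))) = -84*(-1*11 + 14) = -84*(-11 + 14) = -84*3 = -252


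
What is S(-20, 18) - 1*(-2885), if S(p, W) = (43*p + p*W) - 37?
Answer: 1628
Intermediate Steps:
S(p, W) = -37 + 43*p + W*p (S(p, W) = (43*p + W*p) - 37 = -37 + 43*p + W*p)
S(-20, 18) - 1*(-2885) = (-37 + 43*(-20) + 18*(-20)) - 1*(-2885) = (-37 - 860 - 360) + 2885 = -1257 + 2885 = 1628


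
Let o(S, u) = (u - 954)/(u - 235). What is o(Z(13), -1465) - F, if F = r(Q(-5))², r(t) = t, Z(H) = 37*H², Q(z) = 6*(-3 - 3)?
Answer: -2200781/1700 ≈ -1294.6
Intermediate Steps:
Q(z) = -36 (Q(z) = 6*(-6) = -36)
o(S, u) = (-954 + u)/(-235 + u)
F = 1296 (F = (-36)² = 1296)
o(Z(13), -1465) - F = (-954 - 1465)/(-235 - 1465) - 1*1296 = -2419/(-1700) - 1296 = -1/1700*(-2419) - 1296 = 2419/1700 - 1296 = -2200781/1700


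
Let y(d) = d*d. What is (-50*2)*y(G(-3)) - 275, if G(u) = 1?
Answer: -375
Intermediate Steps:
y(d) = d²
(-50*2)*y(G(-3)) - 275 = -50*2*1² - 275 = -100*1 - 275 = -100 - 275 = -375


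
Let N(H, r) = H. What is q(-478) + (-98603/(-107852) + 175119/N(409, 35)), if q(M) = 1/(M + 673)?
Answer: 3690860399393/8601736260 ≈ 429.08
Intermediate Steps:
q(M) = 1/(673 + M)
q(-478) + (-98603/(-107852) + 175119/N(409, 35)) = 1/(673 - 478) + (-98603/(-107852) + 175119/409) = 1/195 + (-98603*(-1/107852) + 175119*(1/409)) = 1/195 + (98603/107852 + 175119/409) = 1/195 + 18927263015/44111468 = 3690860399393/8601736260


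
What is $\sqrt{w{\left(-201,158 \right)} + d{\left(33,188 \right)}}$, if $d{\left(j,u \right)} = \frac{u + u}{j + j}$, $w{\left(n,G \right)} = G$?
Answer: $\frac{\sqrt{178266}}{33} \approx 12.794$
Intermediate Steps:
$d{\left(j,u \right)} = \frac{u}{j}$ ($d{\left(j,u \right)} = \frac{2 u}{2 j} = 2 u \frac{1}{2 j} = \frac{u}{j}$)
$\sqrt{w{\left(-201,158 \right)} + d{\left(33,188 \right)}} = \sqrt{158 + \frac{188}{33}} = \sqrt{\frac{5402}{33}} = \frac{\sqrt{178266}}{33}$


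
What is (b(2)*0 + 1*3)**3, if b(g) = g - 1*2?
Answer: 27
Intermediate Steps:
b(g) = -2 + g (b(g) = g - 2 = -2 + g)
(b(2)*0 + 1*3)**3 = ((-2 + 2)*0 + 1*3)**3 = (0*0 + 3)**3 = (0 + 3)**3 = 3**3 = 27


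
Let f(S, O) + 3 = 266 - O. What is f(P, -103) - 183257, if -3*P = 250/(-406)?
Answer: -182891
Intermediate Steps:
P = 125/609 (P = -250/(3*(-406)) = -250*(-1)/(3*406) = -⅓*(-125/203) = 125/609 ≈ 0.20525)
f(S, O) = 263 - O (f(S, O) = -3 + (266 - O) = 263 - O)
f(P, -103) - 183257 = (263 - 1*(-103)) - 183257 = (263 + 103) - 183257 = 366 - 183257 = -182891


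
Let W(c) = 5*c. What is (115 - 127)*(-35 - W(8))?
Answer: 900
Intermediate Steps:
(115 - 127)*(-35 - W(8)) = (115 - 127)*(-35 - 5*8) = -12*(-35 - 1*40) = -12*(-35 - 40) = -12*(-75) = 900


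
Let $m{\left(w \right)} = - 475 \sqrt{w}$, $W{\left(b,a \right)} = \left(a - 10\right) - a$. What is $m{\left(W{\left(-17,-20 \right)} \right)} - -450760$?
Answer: $450760 - 475 i \sqrt{10} \approx 4.5076 \cdot 10^{5} - 1502.1 i$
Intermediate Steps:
$W{\left(b,a \right)} = -10$ ($W{\left(b,a \right)} = \left(-10 + a\right) - a = -10$)
$m{\left(W{\left(-17,-20 \right)} \right)} - -450760 = - 475 \sqrt{-10} - -450760 = - 475 i \sqrt{10} + 450760 = 450760 - 475 i \sqrt{10}$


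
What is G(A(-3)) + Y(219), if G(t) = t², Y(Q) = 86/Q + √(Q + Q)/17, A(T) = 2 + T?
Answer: 305/219 + √438/17 ≈ 2.6238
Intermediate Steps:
Y(Q) = 86/Q + √2*√Q/17 (Y(Q) = 86/Q + √(2*Q)*(1/17) = 86/Q + (√2*√Q)*(1/17) = 86/Q + √2*√Q/17)
G(A(-3)) + Y(219) = (2 - 3)² + (1/17)*(1462 + √2*219^(3/2))/219 = (-1)² + (1/17)*(1/219)*(1462 + √2*(219*√219)) = 1 + (1/17)*(1/219)*(1462 + 219*√438) = 1 + (86/219 + √438/17) = 305/219 + √438/17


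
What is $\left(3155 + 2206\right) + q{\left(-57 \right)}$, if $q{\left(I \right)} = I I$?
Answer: $8610$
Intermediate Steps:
$q{\left(I \right)} = I^{2}$
$\left(3155 + 2206\right) + q{\left(-57 \right)} = \left(3155 + 2206\right) + \left(-57\right)^{2} = 5361 + 3249 = 8610$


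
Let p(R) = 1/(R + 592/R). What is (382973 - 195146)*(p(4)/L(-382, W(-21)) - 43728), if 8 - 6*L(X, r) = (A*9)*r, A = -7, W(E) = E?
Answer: -820837108220121/99940 ≈ -8.2133e+9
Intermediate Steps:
L(X, r) = 4/3 + 21*r/2 (L(X, r) = 4/3 - (-7*9)*r/6 = 4/3 - (-21)*r/2 = 4/3 + 21*r/2)
(382973 - 195146)*(p(4)/L(-382, W(-21)) - 43728) = (382973 - 195146)*((4/(592 + 4²))/(4/3 + (21/2)*(-21)) - 43728) = 187827*((4/(592 + 16))/(4/3 - 441/2) - 43728) = 187827*((4/608)/(-1315/6) - 43728) = 187827*((4*(1/608))*(-6/1315) - 43728) = 187827*((1/152)*(-6/1315) - 43728) = 187827*(-3/99940 - 43728) = 187827*(-4370176323/99940) = -820837108220121/99940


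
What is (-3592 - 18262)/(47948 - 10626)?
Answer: -10927/18661 ≈ -0.58555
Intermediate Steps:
(-3592 - 18262)/(47948 - 10626) = -21854/37322 = -21854*1/37322 = -10927/18661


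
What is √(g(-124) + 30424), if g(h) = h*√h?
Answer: 2*√(7606 - 62*I*√31) ≈ 174.47 - 3.9571*I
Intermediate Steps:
g(h) = h^(3/2)
√(g(-124) + 30424) = √((-124)^(3/2) + 30424) = √(-248*I*√31 + 30424) = √(30424 - 248*I*√31)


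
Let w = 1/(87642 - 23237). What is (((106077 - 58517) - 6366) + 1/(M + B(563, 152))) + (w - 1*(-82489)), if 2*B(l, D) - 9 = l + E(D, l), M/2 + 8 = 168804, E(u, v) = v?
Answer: 5387424335898314/43558325195 ≈ 1.2368e+5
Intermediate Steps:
M = 337592 (M = -16 + 2*168804 = -16 + 337608 = 337592)
B(l, D) = 9/2 + l (B(l, D) = 9/2 + (l + l)/2 = 9/2 + (2*l)/2 = 9/2 + l)
w = 1/64405 ≈ 1.5527e-5
(((106077 - 58517) - 6366) + 1/(M + B(563, 152))) + (w - 1*(-82489)) = (((106077 - 58517) - 6366) + 1/(337592 + (9/2 + 563))) + (1/64405 - 1*(-82489)) = ((47560 - 6366) + 1/(337592 + 1135/2)) + (1/64405 + 82489) = (41194 + 1/(676319/2)) + 5312704046/64405 = (41194 + 2/676319) + 5312704046/64405 = 27860284888/676319 + 5312704046/64405 = 5387424335898314/43558325195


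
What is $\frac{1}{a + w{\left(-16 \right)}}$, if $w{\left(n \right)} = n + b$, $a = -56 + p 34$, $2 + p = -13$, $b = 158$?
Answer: $- \frac{1}{424} \approx -0.0023585$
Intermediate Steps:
$p = -15$ ($p = -2 - 13 = -15$)
$a = -566$ ($a = -56 - 510 = -566$)
$w{\left(n \right)} = 158 + n$ ($w{\left(n \right)} = n + 158 = 158 + n$)
$\frac{1}{a + w{\left(-16 \right)}} = \frac{1}{-566 + \left(158 - 16\right)} = \frac{1}{-566 + 142} = \frac{1}{-424} = - \frac{1}{424}$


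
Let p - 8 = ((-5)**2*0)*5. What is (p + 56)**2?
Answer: 4096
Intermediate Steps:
p = 8 (p = 8 + ((-5)**2*0)*5 = 8 + (25*0)*5 = 8 + 0*5 = 8 + 0 = 8)
(p + 56)**2 = (8 + 56)**2 = 64**2 = 4096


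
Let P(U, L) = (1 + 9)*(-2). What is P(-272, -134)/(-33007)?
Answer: 20/33007 ≈ 0.00060593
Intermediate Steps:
P(U, L) = -20 (P(U, L) = 10*(-2) = -20)
P(-272, -134)/(-33007) = -20/(-33007) = -20*(-1/33007) = 20/33007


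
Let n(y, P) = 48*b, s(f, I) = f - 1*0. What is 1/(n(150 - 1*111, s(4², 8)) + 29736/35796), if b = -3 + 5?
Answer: 2983/288846 ≈ 0.010327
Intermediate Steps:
b = 2
s(f, I) = f (s(f, I) = f + 0 = f)
n(y, P) = 96 (n(y, P) = 48*2 = 96)
1/(n(150 - 1*111, s(4², 8)) + 29736/35796) = 1/(96 + 29736/35796) = 1/(96 + 29736*(1/35796)) = 1/(96 + 2478/2983) = 1/(288846/2983) = 2983/288846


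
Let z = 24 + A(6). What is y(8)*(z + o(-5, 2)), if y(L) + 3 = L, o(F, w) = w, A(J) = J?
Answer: 160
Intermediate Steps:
y(L) = -3 + L
z = 30 (z = 24 + 6 = 30)
y(8)*(z + o(-5, 2)) = (-3 + 8)*(30 + 2) = 5*32 = 160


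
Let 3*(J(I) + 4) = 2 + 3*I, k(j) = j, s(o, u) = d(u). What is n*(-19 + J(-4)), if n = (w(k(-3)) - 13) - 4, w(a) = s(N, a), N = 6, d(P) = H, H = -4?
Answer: 553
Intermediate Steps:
d(P) = -4
s(o, u) = -4
w(a) = -4
J(I) = -10/3 + I (J(I) = -4 + (2 + 3*I)/3 = -4 + (⅔ + I) = -10/3 + I)
n = -21 (n = (-4 - 13) - 4 = -17 - 4 = -21)
n*(-19 + J(-4)) = -21*(-19 + (-10/3 - 4)) = -21*(-19 - 22/3) = -21*(-79/3) = 553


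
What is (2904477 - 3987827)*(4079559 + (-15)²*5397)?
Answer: -5735129231400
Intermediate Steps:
(2904477 - 3987827)*(4079559 + (-15)²*5397) = -1083350*(4079559 + 225*5397) = -1083350*(4079559 + 1214325) = -1083350*5293884 = -5735129231400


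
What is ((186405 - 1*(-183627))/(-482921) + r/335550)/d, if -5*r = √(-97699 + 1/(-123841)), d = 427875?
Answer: -123344/68876607625 - I*√374592456771065/44450700988640625 ≈ -1.7908e-6 - 4.3541e-10*I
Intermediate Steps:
r = -2*I*√374592456771065/619205 (r = -√(-97699 + 1/(-123841))/5 = -√(-97699 - 1/123841)/5 = -2*I*√374592456771065/619205 ≈ -62.514*I)
((186405 - 1*(-183627))/(-482921) + r/335550)/d = ((186405 - 1*(-183627))/(-482921) - 2*I*√374592456771065/619205/335550)/427875 = ((186405 + 183627)*(-1/482921) - 2*I*√374592456771065/619205*(1/335550))*(1/427875) = (370032*(-1/482921) - I*√374592456771065/103887118875)*(1/427875) = (-370032/482921 - I*√374592456771065/103887118875)*(1/427875) = -123344/68876607625 - I*√374592456771065/44450700988640625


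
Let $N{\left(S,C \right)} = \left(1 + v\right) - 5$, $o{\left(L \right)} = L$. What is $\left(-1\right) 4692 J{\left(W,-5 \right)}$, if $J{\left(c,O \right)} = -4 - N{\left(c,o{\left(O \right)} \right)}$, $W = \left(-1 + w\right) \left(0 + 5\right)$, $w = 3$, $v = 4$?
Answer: $18768$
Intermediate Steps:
$W = 10$ ($W = \left(-1 + 3\right) \left(0 + 5\right) = 2 \cdot 5 = 10$)
$N{\left(S,C \right)} = 0$ ($N{\left(S,C \right)} = \left(1 + 4\right) - 5 = 5 - 5 = 0$)
$J{\left(c,O \right)} = -4$ ($J{\left(c,O \right)} = -4 - 0 = -4 + 0 = -4$)
$\left(-1\right) 4692 J{\left(W,-5 \right)} = \left(-1\right) 4692 \left(-4\right) = \left(-4692\right) \left(-4\right) = 18768$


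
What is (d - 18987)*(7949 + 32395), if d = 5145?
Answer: -558441648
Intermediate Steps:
(d - 18987)*(7949 + 32395) = (5145 - 18987)*(7949 + 32395) = -13842*40344 = -558441648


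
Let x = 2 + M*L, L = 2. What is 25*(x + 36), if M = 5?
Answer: 1200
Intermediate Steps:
x = 12 (x = 2 + 5*2 = 2 + 10 = 12)
25*(x + 36) = 25*(12 + 36) = 25*48 = 1200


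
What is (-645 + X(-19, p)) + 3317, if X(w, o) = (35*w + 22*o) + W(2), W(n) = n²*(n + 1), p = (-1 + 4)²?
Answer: 2217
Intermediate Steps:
p = 9 (p = 3² = 9)
W(n) = n²*(1 + n)
X(w, o) = 12 + 22*o + 35*w (X(w, o) = (35*w + 22*o) + 2²*(1 + 2) = (22*o + 35*w) + 4*3 = (22*o + 35*w) + 12 = 12 + 22*o + 35*w)
(-645 + X(-19, p)) + 3317 = (-645 + (12 + 22*9 + 35*(-19))) + 3317 = (-645 + (12 + 198 - 665)) + 3317 = (-645 - 455) + 3317 = -1100 + 3317 = 2217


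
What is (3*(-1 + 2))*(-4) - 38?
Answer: -50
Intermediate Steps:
(3*(-1 + 2))*(-4) - 38 = (3*1)*(-4) - 38 = 3*(-4) - 38 = -12 - 38 = -50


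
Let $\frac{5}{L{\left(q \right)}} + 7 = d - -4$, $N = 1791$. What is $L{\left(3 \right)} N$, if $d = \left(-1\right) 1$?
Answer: $- \frac{8955}{4} \approx -2238.8$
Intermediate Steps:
$d = -1$
$L{\left(q \right)} = - \frac{5}{4}$ ($L{\left(q \right)} = \frac{5}{-7 - -3} = \frac{5}{-7 + \left(-1 + 4\right)} = \frac{5}{-7 + 3} = \frac{5}{-4} = 5 \left(- \frac{1}{4}\right) = - \frac{5}{4}$)
$L{\left(3 \right)} N = \left(- \frac{5}{4}\right) 1791 = - \frac{8955}{4}$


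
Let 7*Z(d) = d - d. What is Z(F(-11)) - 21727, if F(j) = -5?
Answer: -21727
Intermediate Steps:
Z(d) = 0 (Z(d) = (d - d)/7 = (⅐)*0 = 0)
Z(F(-11)) - 21727 = 0 - 21727 = -21727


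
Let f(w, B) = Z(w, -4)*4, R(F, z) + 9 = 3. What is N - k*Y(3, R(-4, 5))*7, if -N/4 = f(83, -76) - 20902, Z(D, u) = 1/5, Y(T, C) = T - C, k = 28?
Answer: 409204/5 ≈ 81841.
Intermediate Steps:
R(F, z) = -6 (R(F, z) = -9 + 3 = -6)
Z(D, u) = ⅕
f(w, B) = ⅘ (f(w, B) = (⅕)*4 = ⅘)
N = 418024/5 (N = -4*(⅘ - 20902) = -4*(-104506/5) = 418024/5 ≈ 83605.)
N - k*Y(3, R(-4, 5))*7 = 418024/5 - 28*(3 - 1*(-6))*7 = 418024/5 - 28*(3 + 6)*7 = 418024/5 - 28*9*7 = 418024/5 - 252*7 = 418024/5 - 1*1764 = 418024/5 - 1764 = 409204/5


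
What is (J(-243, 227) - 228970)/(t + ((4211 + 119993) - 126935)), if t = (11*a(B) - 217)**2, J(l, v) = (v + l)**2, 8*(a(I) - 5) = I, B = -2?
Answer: -1219808/130195 ≈ -9.3691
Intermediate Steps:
a(I) = 5 + I/8
J(l, v) = (l + v)**2
t = 434281/16 (t = (11*(5 + (1/8)*(-2)) - 217)**2 = (11*(5 - 1/4) - 217)**2 = (11*(19/4) - 217)**2 = (209/4 - 217)**2 = (-659/4)**2 = 434281/16 ≈ 27143.)
(J(-243, 227) - 228970)/(t + ((4211 + 119993) - 126935)) = ((-243 + 227)**2 - 228970)/(434281/16 + ((4211 + 119993) - 126935)) = ((-16)**2 - 228970)/(434281/16 + (124204 - 126935)) = (256 - 228970)/(434281/16 - 2731) = -228714/390585/16 = -228714*16/390585 = -1219808/130195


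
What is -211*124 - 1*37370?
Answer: -63534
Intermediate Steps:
-211*124 - 1*37370 = -26164 - 37370 = -63534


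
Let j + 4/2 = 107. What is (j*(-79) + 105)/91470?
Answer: -273/3049 ≈ -0.089538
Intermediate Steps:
j = 105 (j = -2 + 107 = 105)
(j*(-79) + 105)/91470 = (105*(-79) + 105)/91470 = (-8295 + 105)*(1/91470) = -8190*1/91470 = -273/3049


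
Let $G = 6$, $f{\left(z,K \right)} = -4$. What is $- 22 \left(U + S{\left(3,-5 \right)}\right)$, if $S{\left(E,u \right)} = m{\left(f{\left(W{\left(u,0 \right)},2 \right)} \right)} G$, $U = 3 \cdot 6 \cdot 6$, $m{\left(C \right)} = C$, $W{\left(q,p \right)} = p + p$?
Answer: $-1848$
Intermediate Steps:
$W{\left(q,p \right)} = 2 p$
$U = 108$ ($U = 18 \cdot 6 = 108$)
$S{\left(E,u \right)} = -24$ ($S{\left(E,u \right)} = \left(-4\right) 6 = -24$)
$- 22 \left(U + S{\left(3,-5 \right)}\right) = - 22 \left(108 - 24\right) = \left(-22\right) 84 = -1848$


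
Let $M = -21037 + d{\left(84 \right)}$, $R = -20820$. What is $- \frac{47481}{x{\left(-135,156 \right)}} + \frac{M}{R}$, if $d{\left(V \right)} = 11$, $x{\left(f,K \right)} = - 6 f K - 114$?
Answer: $\frac{69412249}{109518405} \approx 0.63379$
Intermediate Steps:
$x{\left(f,K \right)} = -114 - 6 K f$ ($x{\left(f,K \right)} = - 6 K f - 114 = -114 - 6 K f$)
$M = -21026$ ($M = -21037 + 11 = -21026$)
$- \frac{47481}{x{\left(-135,156 \right)}} + \frac{M}{R} = - \frac{47481}{-114 - 936 \left(-135\right)} - \frac{21026}{-20820} = - \frac{47481}{-114 + 126360} - - \frac{10513}{10410} = - \frac{47481}{126246} + \frac{10513}{10410} = \left(-47481\right) \frac{1}{126246} + \frac{10513}{10410} = - \frac{15827}{42082} + \frac{10513}{10410} = \frac{69412249}{109518405}$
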